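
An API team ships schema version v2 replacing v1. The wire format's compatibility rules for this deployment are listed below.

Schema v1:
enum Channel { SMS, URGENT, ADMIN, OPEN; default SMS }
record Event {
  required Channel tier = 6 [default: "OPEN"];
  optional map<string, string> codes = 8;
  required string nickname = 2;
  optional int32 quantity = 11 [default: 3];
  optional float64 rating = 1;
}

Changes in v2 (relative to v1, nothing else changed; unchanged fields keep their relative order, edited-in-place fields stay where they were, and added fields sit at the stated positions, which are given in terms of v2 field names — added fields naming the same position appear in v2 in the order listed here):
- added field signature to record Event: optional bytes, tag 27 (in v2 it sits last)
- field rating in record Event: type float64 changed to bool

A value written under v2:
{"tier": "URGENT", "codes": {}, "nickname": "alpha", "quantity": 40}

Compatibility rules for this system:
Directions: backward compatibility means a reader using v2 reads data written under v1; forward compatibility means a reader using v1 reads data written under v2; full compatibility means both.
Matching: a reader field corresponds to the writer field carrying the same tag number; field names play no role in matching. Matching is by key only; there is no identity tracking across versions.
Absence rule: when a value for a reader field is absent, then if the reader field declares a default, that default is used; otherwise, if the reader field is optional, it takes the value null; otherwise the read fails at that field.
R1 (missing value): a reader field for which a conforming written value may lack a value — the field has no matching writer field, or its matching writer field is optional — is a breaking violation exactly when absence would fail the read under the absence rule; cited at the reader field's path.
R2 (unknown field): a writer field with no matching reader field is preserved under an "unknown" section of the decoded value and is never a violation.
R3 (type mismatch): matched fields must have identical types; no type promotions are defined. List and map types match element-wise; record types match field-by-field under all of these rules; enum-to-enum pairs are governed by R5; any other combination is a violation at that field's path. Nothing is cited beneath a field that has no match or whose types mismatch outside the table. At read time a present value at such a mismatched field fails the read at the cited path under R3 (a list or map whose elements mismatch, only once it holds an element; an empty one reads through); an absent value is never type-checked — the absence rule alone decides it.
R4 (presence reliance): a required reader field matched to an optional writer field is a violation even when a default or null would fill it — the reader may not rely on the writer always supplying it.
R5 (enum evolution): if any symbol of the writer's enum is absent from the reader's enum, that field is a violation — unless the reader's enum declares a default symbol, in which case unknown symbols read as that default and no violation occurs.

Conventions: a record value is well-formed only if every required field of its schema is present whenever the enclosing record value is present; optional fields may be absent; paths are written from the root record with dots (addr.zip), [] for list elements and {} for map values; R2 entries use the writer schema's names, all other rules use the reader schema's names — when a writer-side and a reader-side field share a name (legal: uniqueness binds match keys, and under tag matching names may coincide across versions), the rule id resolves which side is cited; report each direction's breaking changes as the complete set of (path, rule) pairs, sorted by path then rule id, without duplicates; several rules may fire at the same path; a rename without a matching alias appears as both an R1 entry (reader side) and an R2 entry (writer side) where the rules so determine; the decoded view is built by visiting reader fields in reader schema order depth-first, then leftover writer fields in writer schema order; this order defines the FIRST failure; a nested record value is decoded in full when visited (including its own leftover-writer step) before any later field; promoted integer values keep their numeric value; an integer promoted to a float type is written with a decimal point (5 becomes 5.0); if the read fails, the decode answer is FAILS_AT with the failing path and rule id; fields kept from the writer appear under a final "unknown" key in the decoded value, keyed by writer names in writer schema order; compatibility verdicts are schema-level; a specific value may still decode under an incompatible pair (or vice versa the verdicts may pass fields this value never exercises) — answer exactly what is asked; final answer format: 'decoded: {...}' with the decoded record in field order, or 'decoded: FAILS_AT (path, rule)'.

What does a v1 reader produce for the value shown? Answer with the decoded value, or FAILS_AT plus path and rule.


the writer's type comes first in each Event pair
decode (reader v1):
  tier := "URGENT"
  codes := {}
  nickname := "alpha"
  quantity := 40
  rating := null (absent, optional -> null)
  => decoded: {"tier": "URGENT", "codes": {}, "nickname": "alpha", "quantity": 40, "rating": null}
the rest of the Event diff is inert for this question:
  added field signature to record Event: optional bytes, tag 27 (in v2 it sits last) -> fires no rule on Event under this dialect and leaves the result unchanged
  field rating in record Event: type float64 changed to bool -> schema-level compatibility only; this Event value's decode is unchanged

decoded: {"tier": "URGENT", "codes": {}, "nickname": "alpha", "quantity": 40, "rating": null}


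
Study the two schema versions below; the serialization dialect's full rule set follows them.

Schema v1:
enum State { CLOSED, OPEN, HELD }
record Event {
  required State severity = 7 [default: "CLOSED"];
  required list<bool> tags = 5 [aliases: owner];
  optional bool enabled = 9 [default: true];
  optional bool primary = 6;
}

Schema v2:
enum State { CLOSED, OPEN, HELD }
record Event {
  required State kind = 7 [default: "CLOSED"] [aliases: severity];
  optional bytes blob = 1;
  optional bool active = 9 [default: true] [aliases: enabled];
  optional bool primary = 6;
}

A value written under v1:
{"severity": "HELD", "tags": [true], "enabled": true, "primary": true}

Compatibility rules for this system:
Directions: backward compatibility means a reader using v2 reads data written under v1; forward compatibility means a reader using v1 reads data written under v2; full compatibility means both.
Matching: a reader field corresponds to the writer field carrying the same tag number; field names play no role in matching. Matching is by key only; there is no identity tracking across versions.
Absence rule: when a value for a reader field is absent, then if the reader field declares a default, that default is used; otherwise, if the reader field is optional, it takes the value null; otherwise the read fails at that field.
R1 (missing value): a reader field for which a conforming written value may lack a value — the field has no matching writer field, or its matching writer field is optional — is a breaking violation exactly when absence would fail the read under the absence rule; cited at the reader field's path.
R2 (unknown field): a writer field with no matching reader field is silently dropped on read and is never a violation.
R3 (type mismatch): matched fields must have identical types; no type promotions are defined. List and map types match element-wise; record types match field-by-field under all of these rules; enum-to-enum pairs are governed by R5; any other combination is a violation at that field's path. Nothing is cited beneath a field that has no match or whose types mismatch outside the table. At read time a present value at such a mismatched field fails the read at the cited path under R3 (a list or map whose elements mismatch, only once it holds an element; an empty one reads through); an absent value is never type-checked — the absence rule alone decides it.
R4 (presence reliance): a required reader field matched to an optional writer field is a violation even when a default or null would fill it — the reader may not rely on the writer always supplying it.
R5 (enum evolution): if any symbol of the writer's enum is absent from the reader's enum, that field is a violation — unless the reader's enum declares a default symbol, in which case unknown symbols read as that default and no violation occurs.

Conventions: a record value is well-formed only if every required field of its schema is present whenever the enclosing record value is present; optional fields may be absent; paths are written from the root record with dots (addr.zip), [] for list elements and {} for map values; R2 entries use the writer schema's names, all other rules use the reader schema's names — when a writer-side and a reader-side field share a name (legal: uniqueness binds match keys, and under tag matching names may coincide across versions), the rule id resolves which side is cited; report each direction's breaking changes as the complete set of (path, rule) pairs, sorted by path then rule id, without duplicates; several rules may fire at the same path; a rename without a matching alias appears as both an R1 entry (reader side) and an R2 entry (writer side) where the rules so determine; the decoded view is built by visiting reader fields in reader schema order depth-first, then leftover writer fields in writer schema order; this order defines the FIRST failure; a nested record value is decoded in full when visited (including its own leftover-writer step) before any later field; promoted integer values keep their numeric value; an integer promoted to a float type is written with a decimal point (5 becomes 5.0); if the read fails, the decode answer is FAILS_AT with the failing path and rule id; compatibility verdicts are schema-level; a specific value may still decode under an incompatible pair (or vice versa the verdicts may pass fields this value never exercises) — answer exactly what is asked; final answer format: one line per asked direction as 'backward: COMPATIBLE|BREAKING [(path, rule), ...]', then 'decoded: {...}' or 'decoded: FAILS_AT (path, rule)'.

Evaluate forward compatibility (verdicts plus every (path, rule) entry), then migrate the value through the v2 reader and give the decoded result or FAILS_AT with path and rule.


forward: BREAKING [(tags, R1)]; decoded: {"kind": "HELD", "blob": null, "active": true, "primary": true}

arrows below run writer -> reader for Event
checking forward for Event: reader v1 against writer v2:
  State -> State, writer required: severity aligns to kind
  tags: no writer match
  bool -> bool, writer optional: enabled aligns to active
  bool -> bool, writer optional: primary aligns to primary
  writer field blob has no reader counterpart
  breaking: (tags, R1)
  => forward verdict for Event: BREAKING, 1 violation(s)
migrating the Event value to v2:
  kind := "HELD" (from writer severity)
  blob := null (absent, optional -> null)
  active := true (from writer enabled)
  primary := true
  writer tags: unknown -> dropped
  => decoded: {"kind": "HELD", "blob": null, "active": true, "primary": true}


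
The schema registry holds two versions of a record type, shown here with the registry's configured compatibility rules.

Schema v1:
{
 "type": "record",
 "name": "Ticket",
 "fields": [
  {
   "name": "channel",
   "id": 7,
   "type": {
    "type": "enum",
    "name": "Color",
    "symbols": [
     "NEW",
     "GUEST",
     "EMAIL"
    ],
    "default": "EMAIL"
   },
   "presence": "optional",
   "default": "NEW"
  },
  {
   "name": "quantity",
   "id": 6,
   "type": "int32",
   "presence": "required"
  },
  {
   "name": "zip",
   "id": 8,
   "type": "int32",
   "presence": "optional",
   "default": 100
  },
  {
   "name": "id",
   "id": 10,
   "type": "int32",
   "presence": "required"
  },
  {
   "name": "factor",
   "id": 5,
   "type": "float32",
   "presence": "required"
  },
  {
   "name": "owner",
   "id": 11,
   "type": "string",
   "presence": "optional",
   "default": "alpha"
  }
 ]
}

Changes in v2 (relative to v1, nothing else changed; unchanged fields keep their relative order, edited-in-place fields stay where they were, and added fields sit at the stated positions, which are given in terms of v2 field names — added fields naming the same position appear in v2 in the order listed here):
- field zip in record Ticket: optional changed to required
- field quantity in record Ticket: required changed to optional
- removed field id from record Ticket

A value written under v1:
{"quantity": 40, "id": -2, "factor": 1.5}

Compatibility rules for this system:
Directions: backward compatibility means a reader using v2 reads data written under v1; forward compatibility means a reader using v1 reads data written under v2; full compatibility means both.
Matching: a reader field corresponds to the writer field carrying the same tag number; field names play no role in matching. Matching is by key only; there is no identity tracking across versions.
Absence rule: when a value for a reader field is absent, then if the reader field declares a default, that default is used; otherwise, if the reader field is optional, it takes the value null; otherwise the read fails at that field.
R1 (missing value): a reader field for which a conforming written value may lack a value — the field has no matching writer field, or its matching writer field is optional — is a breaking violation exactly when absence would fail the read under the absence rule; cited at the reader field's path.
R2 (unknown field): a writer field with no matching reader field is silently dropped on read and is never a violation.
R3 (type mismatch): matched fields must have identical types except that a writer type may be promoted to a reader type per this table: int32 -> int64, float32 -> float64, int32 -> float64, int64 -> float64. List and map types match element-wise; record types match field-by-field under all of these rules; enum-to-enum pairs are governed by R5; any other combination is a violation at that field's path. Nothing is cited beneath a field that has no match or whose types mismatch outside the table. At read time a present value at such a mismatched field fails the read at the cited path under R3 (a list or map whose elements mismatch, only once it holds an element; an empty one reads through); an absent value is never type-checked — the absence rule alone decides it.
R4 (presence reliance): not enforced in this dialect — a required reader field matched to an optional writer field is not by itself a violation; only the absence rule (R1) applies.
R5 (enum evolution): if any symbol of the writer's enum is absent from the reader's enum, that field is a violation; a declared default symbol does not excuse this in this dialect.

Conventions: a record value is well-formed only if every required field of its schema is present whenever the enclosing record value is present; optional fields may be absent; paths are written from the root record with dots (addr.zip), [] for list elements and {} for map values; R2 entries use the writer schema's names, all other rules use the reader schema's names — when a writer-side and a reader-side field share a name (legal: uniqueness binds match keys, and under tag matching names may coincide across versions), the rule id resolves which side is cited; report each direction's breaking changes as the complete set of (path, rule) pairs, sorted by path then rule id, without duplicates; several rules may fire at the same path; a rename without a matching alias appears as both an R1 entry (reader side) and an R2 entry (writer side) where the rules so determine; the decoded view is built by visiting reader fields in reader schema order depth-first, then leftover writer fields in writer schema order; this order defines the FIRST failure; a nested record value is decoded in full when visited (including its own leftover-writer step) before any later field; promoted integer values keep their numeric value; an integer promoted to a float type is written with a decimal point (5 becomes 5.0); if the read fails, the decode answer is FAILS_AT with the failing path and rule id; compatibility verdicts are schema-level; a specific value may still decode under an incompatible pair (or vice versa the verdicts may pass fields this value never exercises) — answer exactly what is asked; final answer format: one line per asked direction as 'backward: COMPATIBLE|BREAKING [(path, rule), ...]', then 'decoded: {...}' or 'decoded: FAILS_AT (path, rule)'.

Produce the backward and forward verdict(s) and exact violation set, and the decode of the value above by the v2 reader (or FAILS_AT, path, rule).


in Ticket below, arrows point writer -> reader
backward analysis of Ticket with v2 as reader and v1 as writer:
  channel: paired with writer channel (Color -> Color; writer optional)
  quantity: paired with writer quantity (int32 -> int32; writer required)
  zip: paired with writer zip (int32 -> int32; writer optional)
  factor: paired with writer factor (float32 -> float32; writer required)
  owner: paired with writer owner (string -> string; writer optional)
  id (writer side), unknown to reader
  => backward: COMPATIBLE
forward analysis of Ticket with v1 as reader and v2 as writer:
  channel: paired with writer channel (Color -> Color; writer optional)
  quantity: paired with writer quantity (int32 -> int32; writer optional)
  zip: paired with writer zip (int32 -> int32; writer required)
  no writer field matches reader id
  factor: paired with writer factor (float32 -> float32; writer required)
  owner: paired with writer owner (string -> string; writer optional)
  R1 fires at id
  R1 fires at quantity
  forward on Ticket therefore BREAKING (2)
decode (reader v2):
  channel := "NEW" (no value, default fills)
  quantity := 40
  zip := 100 (no value, default fills)
  factor := 1.5
  owner := "alpha" (no value, default fills)
  writer id: unmatched, discarded
  => decoded: {"channel": "NEW", "quantity": 40, "zip": 100, "factor": 1.5, "owner": "alpha"}

backward: COMPATIBLE []; forward: BREAKING [(id, R1), (quantity, R1)]; decoded: {"channel": "NEW", "quantity": 40, "zip": 100, "factor": 1.5, "owner": "alpha"}


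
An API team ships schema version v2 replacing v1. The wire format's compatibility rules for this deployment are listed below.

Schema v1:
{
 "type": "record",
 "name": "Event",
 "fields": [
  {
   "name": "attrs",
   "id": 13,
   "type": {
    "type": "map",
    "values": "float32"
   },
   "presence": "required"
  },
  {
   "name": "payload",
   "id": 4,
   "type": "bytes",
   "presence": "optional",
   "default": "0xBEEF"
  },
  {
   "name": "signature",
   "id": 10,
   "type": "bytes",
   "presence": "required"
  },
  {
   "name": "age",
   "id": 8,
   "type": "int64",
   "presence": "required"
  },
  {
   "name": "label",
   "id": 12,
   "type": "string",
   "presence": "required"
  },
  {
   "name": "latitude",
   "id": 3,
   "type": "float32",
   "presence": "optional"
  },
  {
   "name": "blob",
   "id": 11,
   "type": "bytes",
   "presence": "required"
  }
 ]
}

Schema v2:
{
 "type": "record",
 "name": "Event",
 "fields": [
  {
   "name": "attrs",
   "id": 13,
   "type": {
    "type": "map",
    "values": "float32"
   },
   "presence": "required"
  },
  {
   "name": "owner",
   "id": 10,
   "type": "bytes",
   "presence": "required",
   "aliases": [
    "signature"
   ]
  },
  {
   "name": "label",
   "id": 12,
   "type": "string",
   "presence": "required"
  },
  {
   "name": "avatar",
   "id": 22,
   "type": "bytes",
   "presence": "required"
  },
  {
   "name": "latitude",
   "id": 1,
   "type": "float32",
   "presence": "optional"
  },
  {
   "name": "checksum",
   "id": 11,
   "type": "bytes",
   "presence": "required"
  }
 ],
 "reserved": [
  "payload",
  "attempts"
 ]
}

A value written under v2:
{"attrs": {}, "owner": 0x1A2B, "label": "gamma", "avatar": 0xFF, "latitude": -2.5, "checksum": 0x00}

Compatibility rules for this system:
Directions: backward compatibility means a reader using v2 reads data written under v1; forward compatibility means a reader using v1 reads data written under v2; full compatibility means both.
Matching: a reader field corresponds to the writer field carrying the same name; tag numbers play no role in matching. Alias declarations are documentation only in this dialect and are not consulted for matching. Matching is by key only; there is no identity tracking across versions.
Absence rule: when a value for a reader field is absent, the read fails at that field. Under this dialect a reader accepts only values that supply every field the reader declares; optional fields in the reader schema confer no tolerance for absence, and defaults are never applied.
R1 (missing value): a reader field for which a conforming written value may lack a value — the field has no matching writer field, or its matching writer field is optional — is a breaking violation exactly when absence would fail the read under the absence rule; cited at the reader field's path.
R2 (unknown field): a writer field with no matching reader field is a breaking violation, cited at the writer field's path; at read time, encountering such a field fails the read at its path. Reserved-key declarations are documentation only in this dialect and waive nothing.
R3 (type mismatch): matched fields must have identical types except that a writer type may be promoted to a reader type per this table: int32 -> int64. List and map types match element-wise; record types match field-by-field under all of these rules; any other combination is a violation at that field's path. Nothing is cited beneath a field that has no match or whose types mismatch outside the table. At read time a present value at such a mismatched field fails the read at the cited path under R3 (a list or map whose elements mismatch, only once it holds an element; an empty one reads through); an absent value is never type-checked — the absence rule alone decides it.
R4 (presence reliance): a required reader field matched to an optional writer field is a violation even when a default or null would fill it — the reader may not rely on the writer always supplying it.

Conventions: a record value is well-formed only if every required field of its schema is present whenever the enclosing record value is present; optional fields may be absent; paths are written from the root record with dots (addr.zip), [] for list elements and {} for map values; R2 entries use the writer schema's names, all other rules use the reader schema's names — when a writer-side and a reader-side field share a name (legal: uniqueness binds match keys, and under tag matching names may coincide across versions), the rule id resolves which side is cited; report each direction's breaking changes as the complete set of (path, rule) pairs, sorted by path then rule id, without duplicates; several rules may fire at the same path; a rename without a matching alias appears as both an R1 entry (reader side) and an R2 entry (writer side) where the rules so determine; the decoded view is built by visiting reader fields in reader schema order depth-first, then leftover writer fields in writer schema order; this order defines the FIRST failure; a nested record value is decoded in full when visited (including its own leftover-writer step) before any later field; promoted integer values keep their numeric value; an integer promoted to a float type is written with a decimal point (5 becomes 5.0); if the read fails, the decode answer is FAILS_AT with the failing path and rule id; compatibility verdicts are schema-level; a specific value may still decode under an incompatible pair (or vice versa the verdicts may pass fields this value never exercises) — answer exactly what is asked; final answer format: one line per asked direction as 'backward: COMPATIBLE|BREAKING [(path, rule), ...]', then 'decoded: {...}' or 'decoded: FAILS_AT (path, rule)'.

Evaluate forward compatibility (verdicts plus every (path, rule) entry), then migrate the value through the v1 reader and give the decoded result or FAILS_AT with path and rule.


each type pair in Event: writer, then reader
forward for Event (reader v1, writer v2):
  attrs: paired with writer attrs (map<string, float32> -> map<string, float32>; writer required)
  payload: no writer match
  signature: no writer match
  age: no writer match
  label: paired with writer label (string -> string; writer required)
  latitude: paired with writer latitude (float32 -> float32; writer optional)
  blob: no writer match
  leftover writer field: owner
  leftover writer field: avatar
  leftover writer field: checksum
  violation R1 at age
  violation R2 at avatar
  violation R1 at blob
  violation R2 at checksum
  violation R1 at latitude
  violation R2 at owner
  violation R1 at payload
  violation R1 at signature
  => forward: BREAKING (8)
decode walk for Event under reader schema v1:
  attrs := {}
  read fails at payload under R1 (no fill)
  => FAILS_AT (payload, R1)
diffs on Event not affecting the asked answer:
  field latitude in record Event: tag 3 changed to 1 -> fires no rule on Event, leaving the asked answer as it is

forward: BREAKING [(age, R1), (avatar, R2), (blob, R1), (checksum, R2), (latitude, R1), (owner, R2), (payload, R1), (signature, R1)]; decoded: FAILS_AT (payload, R1)


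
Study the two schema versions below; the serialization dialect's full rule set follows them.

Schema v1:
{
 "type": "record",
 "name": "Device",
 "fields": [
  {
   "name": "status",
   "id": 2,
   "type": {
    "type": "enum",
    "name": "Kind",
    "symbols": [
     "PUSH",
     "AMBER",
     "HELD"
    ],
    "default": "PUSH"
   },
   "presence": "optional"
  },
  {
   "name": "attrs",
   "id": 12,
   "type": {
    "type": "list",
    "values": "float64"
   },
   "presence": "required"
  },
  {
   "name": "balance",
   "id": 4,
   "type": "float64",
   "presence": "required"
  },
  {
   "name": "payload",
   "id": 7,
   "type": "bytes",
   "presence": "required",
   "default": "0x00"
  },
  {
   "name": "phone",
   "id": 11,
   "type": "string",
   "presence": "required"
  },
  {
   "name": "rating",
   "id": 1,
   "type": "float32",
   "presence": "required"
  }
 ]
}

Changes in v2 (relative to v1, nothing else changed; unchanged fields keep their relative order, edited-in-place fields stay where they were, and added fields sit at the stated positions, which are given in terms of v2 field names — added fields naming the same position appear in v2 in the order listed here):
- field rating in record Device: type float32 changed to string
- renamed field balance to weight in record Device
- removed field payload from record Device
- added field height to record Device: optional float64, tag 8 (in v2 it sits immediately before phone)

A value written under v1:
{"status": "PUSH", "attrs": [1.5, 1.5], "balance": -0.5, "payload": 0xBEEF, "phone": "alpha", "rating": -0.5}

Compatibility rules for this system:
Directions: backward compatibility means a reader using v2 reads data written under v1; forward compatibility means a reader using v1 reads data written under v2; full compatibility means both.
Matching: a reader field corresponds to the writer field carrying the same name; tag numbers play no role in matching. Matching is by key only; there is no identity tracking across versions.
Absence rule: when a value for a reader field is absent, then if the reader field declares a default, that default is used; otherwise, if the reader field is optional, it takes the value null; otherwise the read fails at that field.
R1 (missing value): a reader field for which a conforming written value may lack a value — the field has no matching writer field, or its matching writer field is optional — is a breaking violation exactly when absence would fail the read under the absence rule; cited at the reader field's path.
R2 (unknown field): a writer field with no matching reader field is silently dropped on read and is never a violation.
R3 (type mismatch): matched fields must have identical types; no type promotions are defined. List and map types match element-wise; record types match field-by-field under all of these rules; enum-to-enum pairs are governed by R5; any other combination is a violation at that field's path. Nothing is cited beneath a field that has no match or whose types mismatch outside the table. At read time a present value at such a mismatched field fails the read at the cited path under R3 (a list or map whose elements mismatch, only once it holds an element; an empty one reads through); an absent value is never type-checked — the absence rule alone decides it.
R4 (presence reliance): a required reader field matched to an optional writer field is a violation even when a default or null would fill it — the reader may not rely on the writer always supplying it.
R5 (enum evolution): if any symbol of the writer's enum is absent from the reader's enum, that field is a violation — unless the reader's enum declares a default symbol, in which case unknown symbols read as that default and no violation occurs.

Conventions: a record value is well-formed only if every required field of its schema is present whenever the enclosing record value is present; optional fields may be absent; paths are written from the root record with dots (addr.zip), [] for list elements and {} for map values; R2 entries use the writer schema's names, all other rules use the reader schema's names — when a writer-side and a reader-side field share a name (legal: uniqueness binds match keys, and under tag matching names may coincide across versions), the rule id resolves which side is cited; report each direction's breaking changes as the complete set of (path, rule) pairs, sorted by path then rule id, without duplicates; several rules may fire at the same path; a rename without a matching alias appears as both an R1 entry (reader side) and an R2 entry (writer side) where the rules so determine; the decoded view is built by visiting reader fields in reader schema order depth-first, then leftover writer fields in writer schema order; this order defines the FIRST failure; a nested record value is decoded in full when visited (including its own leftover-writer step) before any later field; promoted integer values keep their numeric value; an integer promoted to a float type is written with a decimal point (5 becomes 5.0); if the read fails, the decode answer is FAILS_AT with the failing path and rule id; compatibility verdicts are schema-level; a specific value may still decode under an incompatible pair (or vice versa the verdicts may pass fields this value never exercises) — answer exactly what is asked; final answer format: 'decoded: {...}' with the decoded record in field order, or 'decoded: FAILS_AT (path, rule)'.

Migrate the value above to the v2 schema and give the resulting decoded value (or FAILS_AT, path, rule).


arrows below run writer -> reader for Device
decode (reader v2):
  status := "PUSH"
  attrs := [1.5, 1.5]
  read fails at weight under R1 (no fill)
  => FAILS_AT (weight, R1)
diffs on Device not affecting the asked answer:
  field rating in record Device: type float32 changed to string -> schema-level compatibility only; this Device value's decode is unchanged
  removed field payload from record Device -> inert under this dialect — no rule fires on Device and the result does not move
  added field height to record Device: optional float64, tag 8 (in v2 it sits immediately before phone) -> inert under this dialect — no rule fires on Device and the result does not move

decoded: FAILS_AT (weight, R1)


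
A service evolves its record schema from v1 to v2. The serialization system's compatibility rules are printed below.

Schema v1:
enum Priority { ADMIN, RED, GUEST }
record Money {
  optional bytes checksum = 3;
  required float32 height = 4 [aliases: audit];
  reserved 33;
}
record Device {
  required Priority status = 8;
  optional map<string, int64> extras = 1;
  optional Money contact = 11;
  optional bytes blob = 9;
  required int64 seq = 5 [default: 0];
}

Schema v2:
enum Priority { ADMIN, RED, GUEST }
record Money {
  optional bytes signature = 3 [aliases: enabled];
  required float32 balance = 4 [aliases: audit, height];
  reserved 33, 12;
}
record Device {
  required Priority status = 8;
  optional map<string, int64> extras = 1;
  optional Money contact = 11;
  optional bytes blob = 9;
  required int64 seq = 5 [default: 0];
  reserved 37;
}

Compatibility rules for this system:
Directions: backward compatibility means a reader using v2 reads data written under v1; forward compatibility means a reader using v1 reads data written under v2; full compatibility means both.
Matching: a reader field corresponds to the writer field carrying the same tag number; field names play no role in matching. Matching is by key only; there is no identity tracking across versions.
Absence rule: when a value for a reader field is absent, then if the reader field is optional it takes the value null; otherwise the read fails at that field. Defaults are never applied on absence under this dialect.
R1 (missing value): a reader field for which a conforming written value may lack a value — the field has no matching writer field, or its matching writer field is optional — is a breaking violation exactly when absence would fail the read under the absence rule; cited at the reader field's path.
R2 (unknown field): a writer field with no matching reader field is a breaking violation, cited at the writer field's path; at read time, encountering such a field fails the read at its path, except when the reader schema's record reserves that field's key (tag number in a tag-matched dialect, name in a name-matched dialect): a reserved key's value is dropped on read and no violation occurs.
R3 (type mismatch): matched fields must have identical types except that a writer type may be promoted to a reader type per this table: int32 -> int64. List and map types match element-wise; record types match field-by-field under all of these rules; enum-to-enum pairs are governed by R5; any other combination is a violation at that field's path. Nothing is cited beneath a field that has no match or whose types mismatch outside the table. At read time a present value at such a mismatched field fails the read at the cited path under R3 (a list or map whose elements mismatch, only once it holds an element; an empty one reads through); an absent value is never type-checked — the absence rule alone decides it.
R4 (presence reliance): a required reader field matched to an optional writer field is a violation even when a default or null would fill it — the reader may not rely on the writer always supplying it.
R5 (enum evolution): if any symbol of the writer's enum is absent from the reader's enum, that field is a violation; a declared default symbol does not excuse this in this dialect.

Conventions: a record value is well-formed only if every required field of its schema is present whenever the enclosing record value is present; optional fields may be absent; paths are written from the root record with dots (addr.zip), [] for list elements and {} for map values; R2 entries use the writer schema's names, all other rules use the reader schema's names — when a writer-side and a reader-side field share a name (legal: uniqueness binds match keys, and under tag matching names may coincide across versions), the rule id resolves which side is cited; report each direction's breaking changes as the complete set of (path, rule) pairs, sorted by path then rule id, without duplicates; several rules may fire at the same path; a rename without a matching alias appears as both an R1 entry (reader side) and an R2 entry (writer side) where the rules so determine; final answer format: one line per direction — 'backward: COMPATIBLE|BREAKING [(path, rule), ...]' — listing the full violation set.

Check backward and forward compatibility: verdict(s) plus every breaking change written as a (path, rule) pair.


the writer's type comes first in each Device pair
backward on Device — v2 reading data written by v1:
  status: paired with writer status (Priority -> Priority; writer required)
  extras: paired with writer extras (map<string, int64> -> map<string, int64>; writer optional)
  contact: paired with writer contact (Money -> Money; writer optional)
  blob: paired with writer blob (bytes -> bytes; writer optional)
  seq: paired with writer seq (int64 -> int64; writer required)
  contact.signature: paired with writer contact.checksum (bytes -> bytes; writer optional)
  contact.balance: paired with writer contact.height (float32 -> float32; writer required)
  nothing fires on Device: backward is COMPATIBLE
forward on Device — v1 reading data written by v2:
  status: paired with writer status (Priority -> Priority; writer required)
  extras: paired with writer extras (map<string, int64> -> map<string, int64>; writer optional)
  contact: paired with writer contact (Money -> Money; writer optional)
  blob: paired with writer blob (bytes -> bytes; writer optional)
  seq: paired with writer seq (int64 -> int64; writer required)
  contact.checksum: paired with writer contact.signature (bytes -> bytes; writer optional)
  contact.height: paired with writer contact.balance (float32 -> float32; writer required)
  nothing fires on Device: forward is COMPATIBLE

backward: COMPATIBLE []; forward: COMPATIBLE []


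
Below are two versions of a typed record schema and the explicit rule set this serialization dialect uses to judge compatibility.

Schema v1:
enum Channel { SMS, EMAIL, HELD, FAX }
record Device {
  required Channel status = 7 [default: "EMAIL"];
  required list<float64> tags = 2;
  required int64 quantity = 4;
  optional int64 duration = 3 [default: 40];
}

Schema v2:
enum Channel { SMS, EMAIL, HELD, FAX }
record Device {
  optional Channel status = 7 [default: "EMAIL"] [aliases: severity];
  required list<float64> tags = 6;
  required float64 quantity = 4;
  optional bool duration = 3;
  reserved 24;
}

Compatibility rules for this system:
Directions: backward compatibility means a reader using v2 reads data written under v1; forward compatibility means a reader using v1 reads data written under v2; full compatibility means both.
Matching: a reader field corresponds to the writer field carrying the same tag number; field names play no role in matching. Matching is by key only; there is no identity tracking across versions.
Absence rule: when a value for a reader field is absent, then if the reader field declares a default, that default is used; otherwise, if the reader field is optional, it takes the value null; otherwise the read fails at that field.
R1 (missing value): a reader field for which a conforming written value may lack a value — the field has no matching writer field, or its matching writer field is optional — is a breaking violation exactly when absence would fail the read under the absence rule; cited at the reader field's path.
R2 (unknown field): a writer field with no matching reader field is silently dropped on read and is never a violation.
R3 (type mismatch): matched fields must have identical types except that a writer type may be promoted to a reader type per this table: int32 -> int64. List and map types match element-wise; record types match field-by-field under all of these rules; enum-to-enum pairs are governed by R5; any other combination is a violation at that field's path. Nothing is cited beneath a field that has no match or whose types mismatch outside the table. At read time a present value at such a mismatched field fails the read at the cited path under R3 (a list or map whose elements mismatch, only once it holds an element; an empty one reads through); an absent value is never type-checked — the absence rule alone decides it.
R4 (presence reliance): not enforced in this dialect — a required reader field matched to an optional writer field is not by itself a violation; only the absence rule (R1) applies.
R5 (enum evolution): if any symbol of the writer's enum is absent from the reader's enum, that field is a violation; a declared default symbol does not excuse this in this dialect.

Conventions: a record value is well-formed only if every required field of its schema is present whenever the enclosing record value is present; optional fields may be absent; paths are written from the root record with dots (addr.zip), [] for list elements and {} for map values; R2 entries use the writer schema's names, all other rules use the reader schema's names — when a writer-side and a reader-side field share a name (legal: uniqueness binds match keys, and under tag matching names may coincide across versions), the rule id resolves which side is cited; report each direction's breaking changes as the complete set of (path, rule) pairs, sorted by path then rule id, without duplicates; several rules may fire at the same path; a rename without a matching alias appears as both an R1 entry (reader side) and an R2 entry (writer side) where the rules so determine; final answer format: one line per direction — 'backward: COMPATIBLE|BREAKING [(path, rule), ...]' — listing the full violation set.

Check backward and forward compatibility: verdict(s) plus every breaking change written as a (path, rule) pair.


arrows below run writer -> reader for Device
checking backward for Device: reader v2 against writer v1:
  status <- status (Channel -> Channel, writer required)
  tags: no writer match
  quantity <- quantity (int64 -> float64, writer required)
  duration <- duration (int64 -> bool, writer optional)
  writer field tags has no reader counterpart
  breaking: (duration, R3)
  breaking: (quantity, R3)
  breaking: (tags, R1)
  => 3 violation(s): backward is BREAKING for Device
checking forward for Device: reader v1 against writer v2:
  status <- status (Channel -> Channel, writer optional)
  tags: no writer match
  quantity <- quantity (float64 -> int64, writer required)
  duration <- duration (bool -> int64, writer optional)
  writer field tags has no reader counterpart
  breaking: (duration, R3)
  breaking: (quantity, R3)
  breaking: (tags, R1)
  => 3 violation(s): forward is BREAKING for Device

backward: BREAKING [(duration, R3), (quantity, R3), (tags, R1)]; forward: BREAKING [(duration, R3), (quantity, R3), (tags, R1)]
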